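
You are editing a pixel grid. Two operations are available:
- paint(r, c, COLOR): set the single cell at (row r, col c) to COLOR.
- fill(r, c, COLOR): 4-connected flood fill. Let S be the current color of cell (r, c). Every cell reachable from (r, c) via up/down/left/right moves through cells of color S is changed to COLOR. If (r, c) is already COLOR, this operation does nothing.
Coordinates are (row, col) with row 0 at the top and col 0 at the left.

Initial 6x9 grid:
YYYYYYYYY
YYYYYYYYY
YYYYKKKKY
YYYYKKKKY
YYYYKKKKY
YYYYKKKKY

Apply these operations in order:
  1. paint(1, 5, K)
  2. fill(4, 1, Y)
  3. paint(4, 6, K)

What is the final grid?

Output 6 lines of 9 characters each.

Answer: YYYYYYYYY
YYYYYKYYY
YYYYKKKKY
YYYYKKKKY
YYYYKKKKY
YYYYKKKKY

Derivation:
After op 1 paint(1,5,K):
YYYYYYYYY
YYYYYKYYY
YYYYKKKKY
YYYYKKKKY
YYYYKKKKY
YYYYKKKKY
After op 2 fill(4,1,Y) [0 cells changed]:
YYYYYYYYY
YYYYYKYYY
YYYYKKKKY
YYYYKKKKY
YYYYKKKKY
YYYYKKKKY
After op 3 paint(4,6,K):
YYYYYYYYY
YYYYYKYYY
YYYYKKKKY
YYYYKKKKY
YYYYKKKKY
YYYYKKKKY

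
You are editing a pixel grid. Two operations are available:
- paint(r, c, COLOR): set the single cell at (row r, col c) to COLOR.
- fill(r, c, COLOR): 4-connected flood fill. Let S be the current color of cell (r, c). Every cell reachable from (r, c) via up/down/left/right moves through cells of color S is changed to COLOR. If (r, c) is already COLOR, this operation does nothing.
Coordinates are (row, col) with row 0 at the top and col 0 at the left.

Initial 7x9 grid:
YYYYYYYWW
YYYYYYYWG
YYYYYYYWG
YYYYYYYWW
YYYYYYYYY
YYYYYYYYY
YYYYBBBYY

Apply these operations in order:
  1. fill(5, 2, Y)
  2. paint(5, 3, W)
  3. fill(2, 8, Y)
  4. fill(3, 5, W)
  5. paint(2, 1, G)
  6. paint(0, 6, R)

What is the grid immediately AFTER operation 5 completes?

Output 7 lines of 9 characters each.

After op 1 fill(5,2,Y) [0 cells changed]:
YYYYYYYWW
YYYYYYYWG
YYYYYYYWG
YYYYYYYWW
YYYYYYYYY
YYYYYYYYY
YYYYBBBYY
After op 2 paint(5,3,W):
YYYYYYYWW
YYYYYYYWG
YYYYYYYWG
YYYYYYYWW
YYYYYYYYY
YYYWYYYYY
YYYYBBBYY
After op 3 fill(2,8,Y) [2 cells changed]:
YYYYYYYWW
YYYYYYYWY
YYYYYYYWY
YYYYYYYWW
YYYYYYYYY
YYYWYYYYY
YYYYBBBYY
After op 4 fill(3,5,W) [51 cells changed]:
WWWWWWWWW
WWWWWWWWY
WWWWWWWWY
WWWWWWWWW
WWWWWWWWW
WWWWWWWWW
WWWWBBBWW
After op 5 paint(2,1,G):
WWWWWWWWW
WWWWWWWWY
WGWWWWWWY
WWWWWWWWW
WWWWWWWWW
WWWWWWWWW
WWWWBBBWW

Answer: WWWWWWWWW
WWWWWWWWY
WGWWWWWWY
WWWWWWWWW
WWWWWWWWW
WWWWWWWWW
WWWWBBBWW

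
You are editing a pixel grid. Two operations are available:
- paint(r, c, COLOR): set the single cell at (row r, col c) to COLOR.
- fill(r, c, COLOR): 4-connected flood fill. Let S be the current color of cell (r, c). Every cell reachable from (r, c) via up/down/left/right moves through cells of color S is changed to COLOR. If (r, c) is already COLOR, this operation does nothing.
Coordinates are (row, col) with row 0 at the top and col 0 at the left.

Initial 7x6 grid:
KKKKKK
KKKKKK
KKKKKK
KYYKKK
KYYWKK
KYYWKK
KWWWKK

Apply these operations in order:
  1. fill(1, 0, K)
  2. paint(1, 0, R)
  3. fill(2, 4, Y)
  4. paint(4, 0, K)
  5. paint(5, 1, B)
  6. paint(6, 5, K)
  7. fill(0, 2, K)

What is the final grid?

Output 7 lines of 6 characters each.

After op 1 fill(1,0,K) [0 cells changed]:
KKKKKK
KKKKKK
KKKKKK
KYYKKK
KYYWKK
KYYWKK
KWWWKK
After op 2 paint(1,0,R):
KKKKKK
RKKKKK
KKKKKK
KYYKKK
KYYWKK
KYYWKK
KWWWKK
After op 3 fill(2,4,Y) [30 cells changed]:
YYYYYY
RYYYYY
YYYYYY
YYYYYY
YYYWYY
YYYWYY
YWWWYY
After op 4 paint(4,0,K):
YYYYYY
RYYYYY
YYYYYY
YYYYYY
KYYWYY
YYYWYY
YWWWYY
After op 5 paint(5,1,B):
YYYYYY
RYYYYY
YYYYYY
YYYYYY
KYYWYY
YBYWYY
YWWWYY
After op 6 paint(6,5,K):
YYYYYY
RYYYYY
YYYYYY
YYYYYY
KYYWYY
YBYWYY
YWWWYK
After op 7 fill(0,2,K) [31 cells changed]:
KKKKKK
RKKKKK
KKKKKK
KKKKKK
KKKWKK
YBKWKK
YWWWKK

Answer: KKKKKK
RKKKKK
KKKKKK
KKKKKK
KKKWKK
YBKWKK
YWWWKK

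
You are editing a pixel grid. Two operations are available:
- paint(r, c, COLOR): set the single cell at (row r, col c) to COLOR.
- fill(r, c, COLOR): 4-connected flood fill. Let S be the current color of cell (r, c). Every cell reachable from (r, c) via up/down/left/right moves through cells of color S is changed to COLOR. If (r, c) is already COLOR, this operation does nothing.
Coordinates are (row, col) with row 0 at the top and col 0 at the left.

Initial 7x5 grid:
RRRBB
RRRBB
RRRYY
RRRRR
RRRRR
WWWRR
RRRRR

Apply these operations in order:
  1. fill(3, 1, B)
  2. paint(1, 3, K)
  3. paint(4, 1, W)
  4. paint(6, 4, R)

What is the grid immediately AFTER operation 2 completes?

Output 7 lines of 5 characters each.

Answer: BBBBB
BBBKB
BBBYY
BBBBB
BBBBB
WWWBB
BBBBB

Derivation:
After op 1 fill(3,1,B) [26 cells changed]:
BBBBB
BBBBB
BBBYY
BBBBB
BBBBB
WWWBB
BBBBB
After op 2 paint(1,3,K):
BBBBB
BBBKB
BBBYY
BBBBB
BBBBB
WWWBB
BBBBB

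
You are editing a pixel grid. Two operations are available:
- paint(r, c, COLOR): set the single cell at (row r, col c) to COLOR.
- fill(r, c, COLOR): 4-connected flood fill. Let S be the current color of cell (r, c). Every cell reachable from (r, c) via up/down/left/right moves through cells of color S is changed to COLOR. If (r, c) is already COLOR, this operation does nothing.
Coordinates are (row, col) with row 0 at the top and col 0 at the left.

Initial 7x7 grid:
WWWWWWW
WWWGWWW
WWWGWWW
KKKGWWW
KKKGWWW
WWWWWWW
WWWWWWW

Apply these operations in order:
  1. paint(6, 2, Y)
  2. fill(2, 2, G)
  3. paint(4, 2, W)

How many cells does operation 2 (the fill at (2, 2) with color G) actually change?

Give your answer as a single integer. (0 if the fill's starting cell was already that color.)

After op 1 paint(6,2,Y):
WWWWWWW
WWWGWWW
WWWGWWW
KKKGWWW
KKKGWWW
WWWWWWW
WWYWWWW
After op 2 fill(2,2,G) [38 cells changed]:
GGGGGGG
GGGGGGG
GGGGGGG
KKKGGGG
KKKGGGG
GGGGGGG
GGYGGGG

Answer: 38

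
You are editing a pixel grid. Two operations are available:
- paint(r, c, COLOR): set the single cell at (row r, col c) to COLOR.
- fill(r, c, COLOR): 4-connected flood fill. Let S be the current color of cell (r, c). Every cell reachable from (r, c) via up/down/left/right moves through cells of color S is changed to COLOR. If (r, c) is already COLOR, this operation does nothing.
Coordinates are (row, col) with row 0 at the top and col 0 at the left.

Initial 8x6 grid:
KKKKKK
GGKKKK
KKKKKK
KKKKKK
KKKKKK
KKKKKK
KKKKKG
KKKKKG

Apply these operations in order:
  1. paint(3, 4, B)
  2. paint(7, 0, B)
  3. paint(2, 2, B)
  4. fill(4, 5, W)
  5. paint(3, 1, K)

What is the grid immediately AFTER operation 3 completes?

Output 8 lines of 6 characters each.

After op 1 paint(3,4,B):
KKKKKK
GGKKKK
KKKKKK
KKKKBK
KKKKKK
KKKKKK
KKKKKG
KKKKKG
After op 2 paint(7,0,B):
KKKKKK
GGKKKK
KKKKKK
KKKKBK
KKKKKK
KKKKKK
KKKKKG
BKKKKG
After op 3 paint(2,2,B):
KKKKKK
GGKKKK
KKBKKK
KKKKBK
KKKKKK
KKKKKK
KKKKKG
BKKKKG

Answer: KKKKKK
GGKKKK
KKBKKK
KKKKBK
KKKKKK
KKKKKK
KKKKKG
BKKKKG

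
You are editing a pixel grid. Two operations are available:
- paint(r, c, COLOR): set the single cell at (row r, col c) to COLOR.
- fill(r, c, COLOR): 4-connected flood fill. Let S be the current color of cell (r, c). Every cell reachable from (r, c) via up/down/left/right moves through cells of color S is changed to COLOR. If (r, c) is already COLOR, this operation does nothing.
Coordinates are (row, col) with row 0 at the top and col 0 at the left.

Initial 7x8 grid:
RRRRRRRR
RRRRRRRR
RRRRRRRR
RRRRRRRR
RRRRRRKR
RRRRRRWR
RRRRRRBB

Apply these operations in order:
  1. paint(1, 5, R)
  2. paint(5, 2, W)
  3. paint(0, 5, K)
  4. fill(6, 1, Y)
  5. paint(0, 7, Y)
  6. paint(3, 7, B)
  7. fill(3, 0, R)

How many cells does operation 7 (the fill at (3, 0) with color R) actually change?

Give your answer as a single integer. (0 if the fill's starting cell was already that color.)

Answer: 47

Derivation:
After op 1 paint(1,5,R):
RRRRRRRR
RRRRRRRR
RRRRRRRR
RRRRRRRR
RRRRRRKR
RRRRRRWR
RRRRRRBB
After op 2 paint(5,2,W):
RRRRRRRR
RRRRRRRR
RRRRRRRR
RRRRRRRR
RRRRRRKR
RRWRRRWR
RRRRRRBB
After op 3 paint(0,5,K):
RRRRRKRR
RRRRRRRR
RRRRRRRR
RRRRRRRR
RRRRRRKR
RRWRRRWR
RRRRRRBB
After op 4 fill(6,1,Y) [50 cells changed]:
YYYYYKYY
YYYYYYYY
YYYYYYYY
YYYYYYYY
YYYYYYKY
YYWYYYWY
YYYYYYBB
After op 5 paint(0,7,Y):
YYYYYKYY
YYYYYYYY
YYYYYYYY
YYYYYYYY
YYYYYYKY
YYWYYYWY
YYYYYYBB
After op 6 paint(3,7,B):
YYYYYKYY
YYYYYYYY
YYYYYYYY
YYYYYYYB
YYYYYYKY
YYWYYYWY
YYYYYYBB
After op 7 fill(3,0,R) [47 cells changed]:
RRRRRKRR
RRRRRRRR
RRRRRRRR
RRRRRRRB
RRRRRRKY
RRWRRRWY
RRRRRRBB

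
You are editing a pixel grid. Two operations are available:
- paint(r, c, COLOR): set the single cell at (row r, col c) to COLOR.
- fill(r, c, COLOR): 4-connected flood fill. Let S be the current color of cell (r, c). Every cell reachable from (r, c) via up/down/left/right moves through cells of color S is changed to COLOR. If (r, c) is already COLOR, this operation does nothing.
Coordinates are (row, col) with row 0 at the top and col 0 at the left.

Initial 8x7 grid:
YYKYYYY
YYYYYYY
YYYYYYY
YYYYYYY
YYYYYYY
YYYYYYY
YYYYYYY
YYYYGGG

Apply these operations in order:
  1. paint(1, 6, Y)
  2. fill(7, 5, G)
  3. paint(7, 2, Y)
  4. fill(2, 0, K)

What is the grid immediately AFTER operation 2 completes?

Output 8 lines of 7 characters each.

Answer: YYKYYYY
YYYYYYY
YYYYYYY
YYYYYYY
YYYYYYY
YYYYYYY
YYYYYYY
YYYYGGG

Derivation:
After op 1 paint(1,6,Y):
YYKYYYY
YYYYYYY
YYYYYYY
YYYYYYY
YYYYYYY
YYYYYYY
YYYYYYY
YYYYGGG
After op 2 fill(7,5,G) [0 cells changed]:
YYKYYYY
YYYYYYY
YYYYYYY
YYYYYYY
YYYYYYY
YYYYYYY
YYYYYYY
YYYYGGG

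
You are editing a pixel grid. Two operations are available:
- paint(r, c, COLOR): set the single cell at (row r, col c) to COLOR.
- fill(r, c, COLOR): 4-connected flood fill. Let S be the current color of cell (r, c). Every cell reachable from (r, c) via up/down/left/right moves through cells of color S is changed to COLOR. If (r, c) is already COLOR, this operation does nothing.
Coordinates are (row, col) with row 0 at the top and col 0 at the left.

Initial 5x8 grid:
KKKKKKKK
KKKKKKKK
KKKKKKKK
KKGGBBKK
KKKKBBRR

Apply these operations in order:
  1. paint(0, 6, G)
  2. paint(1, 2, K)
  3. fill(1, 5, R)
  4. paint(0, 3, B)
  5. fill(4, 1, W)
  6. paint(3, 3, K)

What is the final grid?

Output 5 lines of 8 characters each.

Answer: WWWBWWGW
WWWWWWWW
WWWWWWWW
WWGKBBWW
WWWWBBWW

Derivation:
After op 1 paint(0,6,G):
KKKKKKGK
KKKKKKKK
KKKKKKKK
KKGGBBKK
KKKKBBRR
After op 2 paint(1,2,K):
KKKKKKGK
KKKKKKKK
KKKKKKKK
KKGGBBKK
KKKKBBRR
After op 3 fill(1,5,R) [31 cells changed]:
RRRRRRGR
RRRRRRRR
RRRRRRRR
RRGGBBRR
RRRRBBRR
After op 4 paint(0,3,B):
RRRBRRGR
RRRRRRRR
RRRRRRRR
RRGGBBRR
RRRRBBRR
After op 5 fill(4,1,W) [32 cells changed]:
WWWBWWGW
WWWWWWWW
WWWWWWWW
WWGGBBWW
WWWWBBWW
After op 6 paint(3,3,K):
WWWBWWGW
WWWWWWWW
WWWWWWWW
WWGKBBWW
WWWWBBWW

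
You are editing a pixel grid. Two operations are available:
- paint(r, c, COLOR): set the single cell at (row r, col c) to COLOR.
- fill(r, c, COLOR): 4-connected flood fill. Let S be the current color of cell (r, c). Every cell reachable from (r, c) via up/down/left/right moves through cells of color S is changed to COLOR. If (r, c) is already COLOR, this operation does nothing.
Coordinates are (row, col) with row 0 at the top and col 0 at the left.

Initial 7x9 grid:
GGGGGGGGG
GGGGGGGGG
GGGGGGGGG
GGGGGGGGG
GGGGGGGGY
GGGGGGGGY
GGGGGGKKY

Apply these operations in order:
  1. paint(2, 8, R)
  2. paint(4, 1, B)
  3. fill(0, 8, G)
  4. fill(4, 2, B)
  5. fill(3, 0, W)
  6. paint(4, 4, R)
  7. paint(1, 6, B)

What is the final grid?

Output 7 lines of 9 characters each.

Answer: WWWWWWWWW
WWWWWWBWW
WWWWWWWWR
WWWWWWWWW
WWWWRWWWY
WWWWWWWWY
WWWWWWKKY

Derivation:
After op 1 paint(2,8,R):
GGGGGGGGG
GGGGGGGGG
GGGGGGGGR
GGGGGGGGG
GGGGGGGGY
GGGGGGGGY
GGGGGGKKY
After op 2 paint(4,1,B):
GGGGGGGGG
GGGGGGGGG
GGGGGGGGR
GGGGGGGGG
GBGGGGGGY
GGGGGGGGY
GGGGGGKKY
After op 3 fill(0,8,G) [0 cells changed]:
GGGGGGGGG
GGGGGGGGG
GGGGGGGGR
GGGGGGGGG
GBGGGGGGY
GGGGGGGGY
GGGGGGKKY
After op 4 fill(4,2,B) [56 cells changed]:
BBBBBBBBB
BBBBBBBBB
BBBBBBBBR
BBBBBBBBB
BBBBBBBBY
BBBBBBBBY
BBBBBBKKY
After op 5 fill(3,0,W) [57 cells changed]:
WWWWWWWWW
WWWWWWWWW
WWWWWWWWR
WWWWWWWWW
WWWWWWWWY
WWWWWWWWY
WWWWWWKKY
After op 6 paint(4,4,R):
WWWWWWWWW
WWWWWWWWW
WWWWWWWWR
WWWWWWWWW
WWWWRWWWY
WWWWWWWWY
WWWWWWKKY
After op 7 paint(1,6,B):
WWWWWWWWW
WWWWWWBWW
WWWWWWWWR
WWWWWWWWW
WWWWRWWWY
WWWWWWWWY
WWWWWWKKY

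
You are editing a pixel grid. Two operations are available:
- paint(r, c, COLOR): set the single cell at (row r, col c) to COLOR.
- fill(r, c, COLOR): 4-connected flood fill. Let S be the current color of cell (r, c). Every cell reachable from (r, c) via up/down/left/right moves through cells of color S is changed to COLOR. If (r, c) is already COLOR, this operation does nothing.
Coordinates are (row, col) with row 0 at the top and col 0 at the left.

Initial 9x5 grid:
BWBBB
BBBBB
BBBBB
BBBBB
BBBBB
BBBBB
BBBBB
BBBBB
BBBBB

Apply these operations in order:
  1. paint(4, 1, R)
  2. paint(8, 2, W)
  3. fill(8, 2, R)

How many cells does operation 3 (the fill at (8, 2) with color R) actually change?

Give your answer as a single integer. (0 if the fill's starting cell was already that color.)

Answer: 1

Derivation:
After op 1 paint(4,1,R):
BWBBB
BBBBB
BBBBB
BBBBB
BRBBB
BBBBB
BBBBB
BBBBB
BBBBB
After op 2 paint(8,2,W):
BWBBB
BBBBB
BBBBB
BBBBB
BRBBB
BBBBB
BBBBB
BBBBB
BBWBB
After op 3 fill(8,2,R) [1 cells changed]:
BWBBB
BBBBB
BBBBB
BBBBB
BRBBB
BBBBB
BBBBB
BBBBB
BBRBB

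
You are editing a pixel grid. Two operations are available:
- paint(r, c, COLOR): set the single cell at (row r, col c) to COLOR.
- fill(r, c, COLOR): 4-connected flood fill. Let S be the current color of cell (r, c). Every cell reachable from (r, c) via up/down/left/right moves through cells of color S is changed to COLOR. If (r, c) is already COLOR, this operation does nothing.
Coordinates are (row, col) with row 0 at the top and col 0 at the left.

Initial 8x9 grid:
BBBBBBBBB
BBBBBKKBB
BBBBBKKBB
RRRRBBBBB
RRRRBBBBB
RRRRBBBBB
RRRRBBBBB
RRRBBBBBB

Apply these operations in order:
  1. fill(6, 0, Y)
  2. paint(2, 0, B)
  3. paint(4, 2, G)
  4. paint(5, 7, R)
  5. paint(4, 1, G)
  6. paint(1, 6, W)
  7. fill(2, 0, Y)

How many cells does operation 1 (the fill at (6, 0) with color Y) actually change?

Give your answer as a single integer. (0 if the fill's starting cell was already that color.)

Answer: 19

Derivation:
After op 1 fill(6,0,Y) [19 cells changed]:
BBBBBBBBB
BBBBBKKBB
BBBBBKKBB
YYYYBBBBB
YYYYBBBBB
YYYYBBBBB
YYYYBBBBB
YYYBBBBBB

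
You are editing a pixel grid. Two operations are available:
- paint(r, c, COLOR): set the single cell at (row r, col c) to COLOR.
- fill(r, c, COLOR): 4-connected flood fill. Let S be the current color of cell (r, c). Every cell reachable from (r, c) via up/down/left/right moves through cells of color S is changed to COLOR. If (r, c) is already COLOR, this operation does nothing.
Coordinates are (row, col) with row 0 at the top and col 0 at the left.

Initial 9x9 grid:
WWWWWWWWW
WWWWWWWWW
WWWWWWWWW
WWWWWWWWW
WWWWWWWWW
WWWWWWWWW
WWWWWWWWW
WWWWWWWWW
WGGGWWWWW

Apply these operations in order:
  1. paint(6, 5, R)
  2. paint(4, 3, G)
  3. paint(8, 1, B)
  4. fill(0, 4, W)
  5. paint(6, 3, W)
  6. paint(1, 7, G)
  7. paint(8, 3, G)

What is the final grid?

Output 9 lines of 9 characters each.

Answer: WWWWWWWWW
WWWWWWWGW
WWWWWWWWW
WWWWWWWWW
WWWGWWWWW
WWWWWWWWW
WWWWWRWWW
WWWWWWWWW
WBGGWWWWW

Derivation:
After op 1 paint(6,5,R):
WWWWWWWWW
WWWWWWWWW
WWWWWWWWW
WWWWWWWWW
WWWWWWWWW
WWWWWWWWW
WWWWWRWWW
WWWWWWWWW
WGGGWWWWW
After op 2 paint(4,3,G):
WWWWWWWWW
WWWWWWWWW
WWWWWWWWW
WWWWWWWWW
WWWGWWWWW
WWWWWWWWW
WWWWWRWWW
WWWWWWWWW
WGGGWWWWW
After op 3 paint(8,1,B):
WWWWWWWWW
WWWWWWWWW
WWWWWWWWW
WWWWWWWWW
WWWGWWWWW
WWWWWWWWW
WWWWWRWWW
WWWWWWWWW
WBGGWWWWW
After op 4 fill(0,4,W) [0 cells changed]:
WWWWWWWWW
WWWWWWWWW
WWWWWWWWW
WWWWWWWWW
WWWGWWWWW
WWWWWWWWW
WWWWWRWWW
WWWWWWWWW
WBGGWWWWW
After op 5 paint(6,3,W):
WWWWWWWWW
WWWWWWWWW
WWWWWWWWW
WWWWWWWWW
WWWGWWWWW
WWWWWWWWW
WWWWWRWWW
WWWWWWWWW
WBGGWWWWW
After op 6 paint(1,7,G):
WWWWWWWWW
WWWWWWWGW
WWWWWWWWW
WWWWWWWWW
WWWGWWWWW
WWWWWWWWW
WWWWWRWWW
WWWWWWWWW
WBGGWWWWW
After op 7 paint(8,3,G):
WWWWWWWWW
WWWWWWWGW
WWWWWWWWW
WWWWWWWWW
WWWGWWWWW
WWWWWWWWW
WWWWWRWWW
WWWWWWWWW
WBGGWWWWW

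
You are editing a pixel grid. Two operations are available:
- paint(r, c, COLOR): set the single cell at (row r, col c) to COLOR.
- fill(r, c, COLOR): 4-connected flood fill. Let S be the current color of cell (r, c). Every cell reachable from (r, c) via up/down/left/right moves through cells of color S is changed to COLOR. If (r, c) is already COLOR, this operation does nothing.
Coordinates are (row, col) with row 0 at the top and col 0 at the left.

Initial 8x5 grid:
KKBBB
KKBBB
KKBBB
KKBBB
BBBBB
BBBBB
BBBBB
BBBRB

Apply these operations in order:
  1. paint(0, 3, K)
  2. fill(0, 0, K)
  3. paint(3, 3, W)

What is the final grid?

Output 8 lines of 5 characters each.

Answer: KKBKB
KKBBB
KKBBB
KKBWB
BBBBB
BBBBB
BBBBB
BBBRB

Derivation:
After op 1 paint(0,3,K):
KKBKB
KKBBB
KKBBB
KKBBB
BBBBB
BBBBB
BBBBB
BBBRB
After op 2 fill(0,0,K) [0 cells changed]:
KKBKB
KKBBB
KKBBB
KKBBB
BBBBB
BBBBB
BBBBB
BBBRB
After op 3 paint(3,3,W):
KKBKB
KKBBB
KKBBB
KKBWB
BBBBB
BBBBB
BBBBB
BBBRB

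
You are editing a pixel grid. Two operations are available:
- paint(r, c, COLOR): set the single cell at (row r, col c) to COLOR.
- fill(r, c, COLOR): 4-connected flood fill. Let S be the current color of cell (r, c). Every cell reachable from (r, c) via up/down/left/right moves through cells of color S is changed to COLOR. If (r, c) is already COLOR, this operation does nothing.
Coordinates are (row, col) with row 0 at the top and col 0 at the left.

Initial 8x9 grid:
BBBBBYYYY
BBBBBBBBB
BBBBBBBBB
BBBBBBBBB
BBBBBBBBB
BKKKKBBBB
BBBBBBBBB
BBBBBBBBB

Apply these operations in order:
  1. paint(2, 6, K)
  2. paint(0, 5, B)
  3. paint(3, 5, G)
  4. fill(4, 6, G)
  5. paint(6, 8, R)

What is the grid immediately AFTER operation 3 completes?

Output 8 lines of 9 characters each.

After op 1 paint(2,6,K):
BBBBBYYYY
BBBBBBBBB
BBBBBBKBB
BBBBBBBBB
BBBBBBBBB
BKKKKBBBB
BBBBBBBBB
BBBBBBBBB
After op 2 paint(0,5,B):
BBBBBBYYY
BBBBBBBBB
BBBBBBKBB
BBBBBBBBB
BBBBBBBBB
BKKKKBBBB
BBBBBBBBB
BBBBBBBBB
After op 3 paint(3,5,G):
BBBBBBYYY
BBBBBBBBB
BBBBBBKBB
BBBBBGBBB
BBBBBBBBB
BKKKKBBBB
BBBBBBBBB
BBBBBBBBB

Answer: BBBBBBYYY
BBBBBBBBB
BBBBBBKBB
BBBBBGBBB
BBBBBBBBB
BKKKKBBBB
BBBBBBBBB
BBBBBBBBB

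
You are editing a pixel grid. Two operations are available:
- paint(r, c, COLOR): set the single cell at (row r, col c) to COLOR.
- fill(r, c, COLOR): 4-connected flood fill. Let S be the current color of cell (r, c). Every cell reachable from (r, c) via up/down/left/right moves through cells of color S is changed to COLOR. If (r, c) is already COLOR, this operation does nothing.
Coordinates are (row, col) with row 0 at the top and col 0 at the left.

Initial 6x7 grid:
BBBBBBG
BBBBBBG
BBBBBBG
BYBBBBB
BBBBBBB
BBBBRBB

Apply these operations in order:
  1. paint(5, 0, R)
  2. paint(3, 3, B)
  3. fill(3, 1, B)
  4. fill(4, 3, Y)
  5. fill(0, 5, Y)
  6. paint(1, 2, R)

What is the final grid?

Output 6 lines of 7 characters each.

After op 1 paint(5,0,R):
BBBBBBG
BBBBBBG
BBBBBBG
BYBBBBB
BBBBBBB
RBBBRBB
After op 2 paint(3,3,B):
BBBBBBG
BBBBBBG
BBBBBBG
BYBBBBB
BBBBBBB
RBBBRBB
After op 3 fill(3,1,B) [1 cells changed]:
BBBBBBG
BBBBBBG
BBBBBBG
BBBBBBB
BBBBBBB
RBBBRBB
After op 4 fill(4,3,Y) [37 cells changed]:
YYYYYYG
YYYYYYG
YYYYYYG
YYYYYYY
YYYYYYY
RYYYRYY
After op 5 fill(0,5,Y) [0 cells changed]:
YYYYYYG
YYYYYYG
YYYYYYG
YYYYYYY
YYYYYYY
RYYYRYY
After op 6 paint(1,2,R):
YYYYYYG
YYRYYYG
YYYYYYG
YYYYYYY
YYYYYYY
RYYYRYY

Answer: YYYYYYG
YYRYYYG
YYYYYYG
YYYYYYY
YYYYYYY
RYYYRYY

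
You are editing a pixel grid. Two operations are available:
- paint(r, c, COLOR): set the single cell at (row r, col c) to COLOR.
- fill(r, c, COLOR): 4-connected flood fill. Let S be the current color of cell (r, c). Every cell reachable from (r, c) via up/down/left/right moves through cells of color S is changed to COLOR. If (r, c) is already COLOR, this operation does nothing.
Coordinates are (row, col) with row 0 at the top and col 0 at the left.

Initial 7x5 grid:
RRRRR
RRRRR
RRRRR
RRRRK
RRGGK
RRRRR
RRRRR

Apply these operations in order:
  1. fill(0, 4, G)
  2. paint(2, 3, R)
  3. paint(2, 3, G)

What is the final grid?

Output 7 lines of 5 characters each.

Answer: GGGGG
GGGGG
GGGGG
GGGGK
GGGGK
GGGGG
GGGGG

Derivation:
After op 1 fill(0,4,G) [31 cells changed]:
GGGGG
GGGGG
GGGGG
GGGGK
GGGGK
GGGGG
GGGGG
After op 2 paint(2,3,R):
GGGGG
GGGGG
GGGRG
GGGGK
GGGGK
GGGGG
GGGGG
After op 3 paint(2,3,G):
GGGGG
GGGGG
GGGGG
GGGGK
GGGGK
GGGGG
GGGGG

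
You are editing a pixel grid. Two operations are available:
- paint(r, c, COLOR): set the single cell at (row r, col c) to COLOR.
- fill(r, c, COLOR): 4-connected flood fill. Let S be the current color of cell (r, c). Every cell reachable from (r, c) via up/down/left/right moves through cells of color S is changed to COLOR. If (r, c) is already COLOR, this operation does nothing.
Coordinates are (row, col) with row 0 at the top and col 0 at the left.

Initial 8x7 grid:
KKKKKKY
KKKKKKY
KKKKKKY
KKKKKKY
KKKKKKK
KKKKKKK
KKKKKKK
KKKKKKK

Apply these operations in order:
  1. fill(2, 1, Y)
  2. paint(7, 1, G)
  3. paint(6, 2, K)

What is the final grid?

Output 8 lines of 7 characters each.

After op 1 fill(2,1,Y) [52 cells changed]:
YYYYYYY
YYYYYYY
YYYYYYY
YYYYYYY
YYYYYYY
YYYYYYY
YYYYYYY
YYYYYYY
After op 2 paint(7,1,G):
YYYYYYY
YYYYYYY
YYYYYYY
YYYYYYY
YYYYYYY
YYYYYYY
YYYYYYY
YGYYYYY
After op 3 paint(6,2,K):
YYYYYYY
YYYYYYY
YYYYYYY
YYYYYYY
YYYYYYY
YYYYYYY
YYKYYYY
YGYYYYY

Answer: YYYYYYY
YYYYYYY
YYYYYYY
YYYYYYY
YYYYYYY
YYYYYYY
YYKYYYY
YGYYYYY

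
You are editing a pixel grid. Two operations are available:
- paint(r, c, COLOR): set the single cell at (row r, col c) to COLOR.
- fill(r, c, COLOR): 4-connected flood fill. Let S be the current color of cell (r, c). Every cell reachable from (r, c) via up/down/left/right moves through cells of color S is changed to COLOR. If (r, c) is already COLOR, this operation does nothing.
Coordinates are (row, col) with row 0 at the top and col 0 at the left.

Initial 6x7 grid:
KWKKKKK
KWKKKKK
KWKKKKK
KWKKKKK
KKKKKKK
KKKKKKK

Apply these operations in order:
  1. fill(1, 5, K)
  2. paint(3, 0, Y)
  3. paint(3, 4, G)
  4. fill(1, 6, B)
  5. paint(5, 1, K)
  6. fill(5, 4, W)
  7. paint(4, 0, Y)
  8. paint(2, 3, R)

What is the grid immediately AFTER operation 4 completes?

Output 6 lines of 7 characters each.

Answer: KWBBBBB
KWBBBBB
KWBBBBB
YWBBGBB
BBBBBBB
BBBBBBB

Derivation:
After op 1 fill(1,5,K) [0 cells changed]:
KWKKKKK
KWKKKKK
KWKKKKK
KWKKKKK
KKKKKKK
KKKKKKK
After op 2 paint(3,0,Y):
KWKKKKK
KWKKKKK
KWKKKKK
YWKKKKK
KKKKKKK
KKKKKKK
After op 3 paint(3,4,G):
KWKKKKK
KWKKKKK
KWKKKKK
YWKKGKK
KKKKKKK
KKKKKKK
After op 4 fill(1,6,B) [33 cells changed]:
KWBBBBB
KWBBBBB
KWBBBBB
YWBBGBB
BBBBBBB
BBBBBBB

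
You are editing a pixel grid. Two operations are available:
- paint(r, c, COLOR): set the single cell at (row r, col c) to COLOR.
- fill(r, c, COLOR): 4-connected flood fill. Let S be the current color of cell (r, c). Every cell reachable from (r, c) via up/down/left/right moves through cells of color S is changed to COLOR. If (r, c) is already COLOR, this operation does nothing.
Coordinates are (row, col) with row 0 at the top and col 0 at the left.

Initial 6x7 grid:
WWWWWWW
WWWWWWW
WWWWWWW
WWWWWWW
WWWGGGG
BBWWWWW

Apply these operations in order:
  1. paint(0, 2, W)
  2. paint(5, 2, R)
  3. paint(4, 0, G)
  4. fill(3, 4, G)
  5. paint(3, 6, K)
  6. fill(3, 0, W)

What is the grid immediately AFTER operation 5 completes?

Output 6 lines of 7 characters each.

After op 1 paint(0,2,W):
WWWWWWW
WWWWWWW
WWWWWWW
WWWWWWW
WWWGGGG
BBWWWWW
After op 2 paint(5,2,R):
WWWWWWW
WWWWWWW
WWWWWWW
WWWWWWW
WWWGGGG
BBRWWWW
After op 3 paint(4,0,G):
WWWWWWW
WWWWWWW
WWWWWWW
WWWWWWW
GWWGGGG
BBRWWWW
After op 4 fill(3,4,G) [30 cells changed]:
GGGGGGG
GGGGGGG
GGGGGGG
GGGGGGG
GGGGGGG
BBRWWWW
After op 5 paint(3,6,K):
GGGGGGG
GGGGGGG
GGGGGGG
GGGGGGK
GGGGGGG
BBRWWWW

Answer: GGGGGGG
GGGGGGG
GGGGGGG
GGGGGGK
GGGGGGG
BBRWWWW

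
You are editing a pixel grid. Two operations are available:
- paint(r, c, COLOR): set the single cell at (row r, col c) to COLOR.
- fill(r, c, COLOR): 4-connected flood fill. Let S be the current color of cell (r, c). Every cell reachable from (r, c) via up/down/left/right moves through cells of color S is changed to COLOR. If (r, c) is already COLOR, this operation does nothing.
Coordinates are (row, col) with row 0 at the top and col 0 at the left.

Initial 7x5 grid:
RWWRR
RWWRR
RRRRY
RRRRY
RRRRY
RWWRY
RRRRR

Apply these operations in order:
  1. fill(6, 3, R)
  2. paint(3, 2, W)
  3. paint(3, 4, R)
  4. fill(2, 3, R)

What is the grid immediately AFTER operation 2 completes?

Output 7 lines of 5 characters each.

After op 1 fill(6,3,R) [0 cells changed]:
RWWRR
RWWRR
RRRRY
RRRRY
RRRRY
RWWRY
RRRRR
After op 2 paint(3,2,W):
RWWRR
RWWRR
RRRRY
RRWRY
RRRRY
RWWRY
RRRRR

Answer: RWWRR
RWWRR
RRRRY
RRWRY
RRRRY
RWWRY
RRRRR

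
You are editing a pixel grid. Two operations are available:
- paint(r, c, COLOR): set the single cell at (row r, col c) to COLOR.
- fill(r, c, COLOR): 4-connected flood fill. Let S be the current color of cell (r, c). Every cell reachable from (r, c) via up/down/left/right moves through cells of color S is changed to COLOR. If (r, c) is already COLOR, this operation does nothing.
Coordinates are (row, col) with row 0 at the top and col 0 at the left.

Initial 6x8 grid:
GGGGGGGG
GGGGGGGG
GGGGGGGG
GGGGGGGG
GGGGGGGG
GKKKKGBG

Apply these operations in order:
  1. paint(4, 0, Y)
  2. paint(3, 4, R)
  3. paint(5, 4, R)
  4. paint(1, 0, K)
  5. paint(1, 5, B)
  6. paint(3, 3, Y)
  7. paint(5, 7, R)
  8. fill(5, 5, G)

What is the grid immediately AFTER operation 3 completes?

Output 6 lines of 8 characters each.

After op 1 paint(4,0,Y):
GGGGGGGG
GGGGGGGG
GGGGGGGG
GGGGGGGG
YGGGGGGG
GKKKKGBG
After op 2 paint(3,4,R):
GGGGGGGG
GGGGGGGG
GGGGGGGG
GGGGRGGG
YGGGGGGG
GKKKKGBG
After op 3 paint(5,4,R):
GGGGGGGG
GGGGGGGG
GGGGGGGG
GGGGRGGG
YGGGGGGG
GKKKRGBG

Answer: GGGGGGGG
GGGGGGGG
GGGGGGGG
GGGGRGGG
YGGGGGGG
GKKKRGBG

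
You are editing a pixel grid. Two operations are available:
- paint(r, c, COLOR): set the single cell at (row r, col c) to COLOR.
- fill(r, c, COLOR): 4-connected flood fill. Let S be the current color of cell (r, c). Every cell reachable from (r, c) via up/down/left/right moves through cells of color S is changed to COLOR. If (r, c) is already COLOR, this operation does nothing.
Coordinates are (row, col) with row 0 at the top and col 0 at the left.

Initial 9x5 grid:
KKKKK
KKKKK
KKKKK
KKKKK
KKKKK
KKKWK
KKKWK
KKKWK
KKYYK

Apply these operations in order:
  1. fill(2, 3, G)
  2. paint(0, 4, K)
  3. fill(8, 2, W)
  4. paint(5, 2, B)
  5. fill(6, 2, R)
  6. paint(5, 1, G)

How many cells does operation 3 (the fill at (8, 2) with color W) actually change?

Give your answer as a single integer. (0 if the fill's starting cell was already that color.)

Answer: 2

Derivation:
After op 1 fill(2,3,G) [40 cells changed]:
GGGGG
GGGGG
GGGGG
GGGGG
GGGGG
GGGWG
GGGWG
GGGWG
GGYYG
After op 2 paint(0,4,K):
GGGGK
GGGGG
GGGGG
GGGGG
GGGGG
GGGWG
GGGWG
GGGWG
GGYYG
After op 3 fill(8,2,W) [2 cells changed]:
GGGGK
GGGGG
GGGGG
GGGGG
GGGGG
GGGWG
GGGWG
GGGWG
GGWWG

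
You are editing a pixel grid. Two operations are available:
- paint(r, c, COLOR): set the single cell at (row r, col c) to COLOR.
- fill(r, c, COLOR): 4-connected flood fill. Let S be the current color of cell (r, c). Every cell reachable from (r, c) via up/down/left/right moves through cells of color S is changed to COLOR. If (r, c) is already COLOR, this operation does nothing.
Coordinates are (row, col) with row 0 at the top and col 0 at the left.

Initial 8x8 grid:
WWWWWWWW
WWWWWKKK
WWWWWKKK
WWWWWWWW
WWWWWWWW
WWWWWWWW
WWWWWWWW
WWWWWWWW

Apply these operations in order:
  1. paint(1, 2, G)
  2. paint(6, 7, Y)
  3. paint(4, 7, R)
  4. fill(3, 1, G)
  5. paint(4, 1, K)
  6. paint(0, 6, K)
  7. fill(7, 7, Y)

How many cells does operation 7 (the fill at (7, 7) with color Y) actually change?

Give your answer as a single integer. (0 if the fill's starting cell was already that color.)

Answer: 53

Derivation:
After op 1 paint(1,2,G):
WWWWWWWW
WWGWWKKK
WWWWWKKK
WWWWWWWW
WWWWWWWW
WWWWWWWW
WWWWWWWW
WWWWWWWW
After op 2 paint(6,7,Y):
WWWWWWWW
WWGWWKKK
WWWWWKKK
WWWWWWWW
WWWWWWWW
WWWWWWWW
WWWWWWWY
WWWWWWWW
After op 3 paint(4,7,R):
WWWWWWWW
WWGWWKKK
WWWWWKKK
WWWWWWWW
WWWWWWWR
WWWWWWWW
WWWWWWWY
WWWWWWWW
After op 4 fill(3,1,G) [55 cells changed]:
GGGGGGGG
GGGGGKKK
GGGGGKKK
GGGGGGGG
GGGGGGGR
GGGGGGGG
GGGGGGGY
GGGGGGGG
After op 5 paint(4,1,K):
GGGGGGGG
GGGGGKKK
GGGGGKKK
GGGGGGGG
GKGGGGGR
GGGGGGGG
GGGGGGGY
GGGGGGGG
After op 6 paint(0,6,K):
GGGGGGKG
GGGGGKKK
GGGGGKKK
GGGGGGGG
GKGGGGGR
GGGGGGGG
GGGGGGGY
GGGGGGGG
After op 7 fill(7,7,Y) [53 cells changed]:
YYYYYYKG
YYYYYKKK
YYYYYKKK
YYYYYYYY
YKYYYYYR
YYYYYYYY
YYYYYYYY
YYYYYYYY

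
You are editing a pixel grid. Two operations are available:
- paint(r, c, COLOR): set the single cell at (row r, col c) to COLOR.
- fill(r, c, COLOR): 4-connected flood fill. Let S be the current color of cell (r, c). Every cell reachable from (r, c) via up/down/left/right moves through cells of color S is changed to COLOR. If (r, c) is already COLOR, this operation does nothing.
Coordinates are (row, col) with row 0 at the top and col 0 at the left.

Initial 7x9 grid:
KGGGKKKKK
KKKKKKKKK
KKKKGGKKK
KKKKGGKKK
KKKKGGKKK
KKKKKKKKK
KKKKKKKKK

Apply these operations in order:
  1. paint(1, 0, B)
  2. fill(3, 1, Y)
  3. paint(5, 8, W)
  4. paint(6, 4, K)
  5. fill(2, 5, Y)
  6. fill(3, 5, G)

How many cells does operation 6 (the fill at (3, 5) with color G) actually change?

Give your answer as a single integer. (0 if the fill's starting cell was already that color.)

After op 1 paint(1,0,B):
KGGGKKKKK
BKKKKKKKK
KKKKGGKKK
KKKKGGKKK
KKKKGGKKK
KKKKKKKKK
KKKKKKKKK
After op 2 fill(3,1,Y) [52 cells changed]:
KGGGYYYYY
BYYYYYYYY
YYYYGGYYY
YYYYGGYYY
YYYYGGYYY
YYYYYYYYY
YYYYYYYYY
After op 3 paint(5,8,W):
KGGGYYYYY
BYYYYYYYY
YYYYGGYYY
YYYYGGYYY
YYYYGGYYY
YYYYYYYYW
YYYYYYYYY
After op 4 paint(6,4,K):
KGGGYYYYY
BYYYYYYYY
YYYYGGYYY
YYYYGGYYY
YYYYGGYYY
YYYYYYYYW
YYYYKYYYY
After op 5 fill(2,5,Y) [6 cells changed]:
KGGGYYYYY
BYYYYYYYY
YYYYYYYYY
YYYYYYYYY
YYYYYYYYY
YYYYYYYYW
YYYYKYYYY
After op 6 fill(3,5,G) [56 cells changed]:
KGGGGGGGG
BGGGGGGGG
GGGGGGGGG
GGGGGGGGG
GGGGGGGGG
GGGGGGGGW
GGGGKGGGG

Answer: 56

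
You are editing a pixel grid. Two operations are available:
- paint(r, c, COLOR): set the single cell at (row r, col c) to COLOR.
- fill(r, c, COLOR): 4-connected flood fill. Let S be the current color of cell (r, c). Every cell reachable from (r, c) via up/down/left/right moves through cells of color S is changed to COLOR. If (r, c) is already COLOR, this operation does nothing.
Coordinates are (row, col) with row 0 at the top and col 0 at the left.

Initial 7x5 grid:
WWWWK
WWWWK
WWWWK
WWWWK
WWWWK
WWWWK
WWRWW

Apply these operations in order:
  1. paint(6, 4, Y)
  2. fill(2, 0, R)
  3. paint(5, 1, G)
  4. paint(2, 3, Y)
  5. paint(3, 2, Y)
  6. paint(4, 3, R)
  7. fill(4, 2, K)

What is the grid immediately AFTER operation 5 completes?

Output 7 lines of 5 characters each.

Answer: RRRRK
RRRRK
RRRYK
RRYRK
RRRRK
RGRRK
RRRRY

Derivation:
After op 1 paint(6,4,Y):
WWWWK
WWWWK
WWWWK
WWWWK
WWWWK
WWWWK
WWRWY
After op 2 fill(2,0,R) [27 cells changed]:
RRRRK
RRRRK
RRRRK
RRRRK
RRRRK
RRRRK
RRRRY
After op 3 paint(5,1,G):
RRRRK
RRRRK
RRRRK
RRRRK
RRRRK
RGRRK
RRRRY
After op 4 paint(2,3,Y):
RRRRK
RRRRK
RRRYK
RRRRK
RRRRK
RGRRK
RRRRY
After op 5 paint(3,2,Y):
RRRRK
RRRRK
RRRYK
RRYRK
RRRRK
RGRRK
RRRRY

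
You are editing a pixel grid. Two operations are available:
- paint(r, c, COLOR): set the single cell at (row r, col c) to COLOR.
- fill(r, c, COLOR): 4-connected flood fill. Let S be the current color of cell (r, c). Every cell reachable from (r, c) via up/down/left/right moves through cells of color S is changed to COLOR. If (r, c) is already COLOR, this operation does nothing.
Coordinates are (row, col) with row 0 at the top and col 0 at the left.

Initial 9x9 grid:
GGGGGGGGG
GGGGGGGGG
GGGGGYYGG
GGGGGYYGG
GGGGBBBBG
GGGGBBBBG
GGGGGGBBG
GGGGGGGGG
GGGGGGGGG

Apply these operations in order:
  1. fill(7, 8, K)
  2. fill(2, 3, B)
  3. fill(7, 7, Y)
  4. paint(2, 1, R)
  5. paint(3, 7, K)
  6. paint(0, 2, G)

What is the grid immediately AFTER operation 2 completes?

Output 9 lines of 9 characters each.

After op 1 fill(7,8,K) [67 cells changed]:
KKKKKKKKK
KKKKKKKKK
KKKKKYYKK
KKKKKYYKK
KKKKBBBBK
KKKKBBBBK
KKKKKKBBK
KKKKKKKKK
KKKKKKKKK
After op 2 fill(2,3,B) [67 cells changed]:
BBBBBBBBB
BBBBBBBBB
BBBBBYYBB
BBBBBYYBB
BBBBBBBBB
BBBBBBBBB
BBBBBBBBB
BBBBBBBBB
BBBBBBBBB

Answer: BBBBBBBBB
BBBBBBBBB
BBBBBYYBB
BBBBBYYBB
BBBBBBBBB
BBBBBBBBB
BBBBBBBBB
BBBBBBBBB
BBBBBBBBB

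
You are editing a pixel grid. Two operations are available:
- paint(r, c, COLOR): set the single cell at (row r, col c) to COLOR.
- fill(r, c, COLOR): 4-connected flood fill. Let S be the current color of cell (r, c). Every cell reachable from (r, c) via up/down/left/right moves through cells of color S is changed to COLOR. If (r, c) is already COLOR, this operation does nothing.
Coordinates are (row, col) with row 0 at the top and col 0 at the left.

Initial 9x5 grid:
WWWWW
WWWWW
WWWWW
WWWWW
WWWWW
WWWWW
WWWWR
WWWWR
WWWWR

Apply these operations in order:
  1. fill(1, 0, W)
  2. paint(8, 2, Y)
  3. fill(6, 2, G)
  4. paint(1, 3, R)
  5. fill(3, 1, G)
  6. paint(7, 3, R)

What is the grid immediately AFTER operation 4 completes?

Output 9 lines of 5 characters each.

Answer: GGGGG
GGGRG
GGGGG
GGGGG
GGGGG
GGGGG
GGGGR
GGGGR
GGYGR

Derivation:
After op 1 fill(1,0,W) [0 cells changed]:
WWWWW
WWWWW
WWWWW
WWWWW
WWWWW
WWWWW
WWWWR
WWWWR
WWWWR
After op 2 paint(8,2,Y):
WWWWW
WWWWW
WWWWW
WWWWW
WWWWW
WWWWW
WWWWR
WWWWR
WWYWR
After op 3 fill(6,2,G) [41 cells changed]:
GGGGG
GGGGG
GGGGG
GGGGG
GGGGG
GGGGG
GGGGR
GGGGR
GGYGR
After op 4 paint(1,3,R):
GGGGG
GGGRG
GGGGG
GGGGG
GGGGG
GGGGG
GGGGR
GGGGR
GGYGR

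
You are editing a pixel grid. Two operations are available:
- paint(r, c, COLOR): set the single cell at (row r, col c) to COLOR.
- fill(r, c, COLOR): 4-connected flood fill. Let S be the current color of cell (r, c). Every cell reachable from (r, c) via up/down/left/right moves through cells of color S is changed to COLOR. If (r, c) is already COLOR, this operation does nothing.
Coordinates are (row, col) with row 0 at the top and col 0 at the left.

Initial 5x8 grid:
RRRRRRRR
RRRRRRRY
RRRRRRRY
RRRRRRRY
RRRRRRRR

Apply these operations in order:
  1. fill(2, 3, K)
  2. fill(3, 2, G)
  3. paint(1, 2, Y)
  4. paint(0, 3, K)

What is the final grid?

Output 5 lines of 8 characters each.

After op 1 fill(2,3,K) [37 cells changed]:
KKKKKKKK
KKKKKKKY
KKKKKKKY
KKKKKKKY
KKKKKKKK
After op 2 fill(3,2,G) [37 cells changed]:
GGGGGGGG
GGGGGGGY
GGGGGGGY
GGGGGGGY
GGGGGGGG
After op 3 paint(1,2,Y):
GGGGGGGG
GGYGGGGY
GGGGGGGY
GGGGGGGY
GGGGGGGG
After op 4 paint(0,3,K):
GGGKGGGG
GGYGGGGY
GGGGGGGY
GGGGGGGY
GGGGGGGG

Answer: GGGKGGGG
GGYGGGGY
GGGGGGGY
GGGGGGGY
GGGGGGGG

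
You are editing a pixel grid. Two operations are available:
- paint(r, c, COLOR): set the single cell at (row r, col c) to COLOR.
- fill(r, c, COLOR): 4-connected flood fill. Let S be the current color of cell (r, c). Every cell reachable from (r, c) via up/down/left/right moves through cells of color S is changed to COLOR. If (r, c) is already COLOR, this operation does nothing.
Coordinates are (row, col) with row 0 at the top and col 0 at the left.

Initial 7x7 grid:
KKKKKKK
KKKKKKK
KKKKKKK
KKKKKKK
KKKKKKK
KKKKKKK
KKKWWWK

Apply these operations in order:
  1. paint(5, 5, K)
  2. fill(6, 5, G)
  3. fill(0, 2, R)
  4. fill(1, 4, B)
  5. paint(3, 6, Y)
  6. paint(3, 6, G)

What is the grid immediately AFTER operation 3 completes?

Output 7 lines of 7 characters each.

Answer: RRRRRRR
RRRRRRR
RRRRRRR
RRRRRRR
RRRRRRR
RRRRRRR
RRRGGGR

Derivation:
After op 1 paint(5,5,K):
KKKKKKK
KKKKKKK
KKKKKKK
KKKKKKK
KKKKKKK
KKKKKKK
KKKWWWK
After op 2 fill(6,5,G) [3 cells changed]:
KKKKKKK
KKKKKKK
KKKKKKK
KKKKKKK
KKKKKKK
KKKKKKK
KKKGGGK
After op 3 fill(0,2,R) [46 cells changed]:
RRRRRRR
RRRRRRR
RRRRRRR
RRRRRRR
RRRRRRR
RRRRRRR
RRRGGGR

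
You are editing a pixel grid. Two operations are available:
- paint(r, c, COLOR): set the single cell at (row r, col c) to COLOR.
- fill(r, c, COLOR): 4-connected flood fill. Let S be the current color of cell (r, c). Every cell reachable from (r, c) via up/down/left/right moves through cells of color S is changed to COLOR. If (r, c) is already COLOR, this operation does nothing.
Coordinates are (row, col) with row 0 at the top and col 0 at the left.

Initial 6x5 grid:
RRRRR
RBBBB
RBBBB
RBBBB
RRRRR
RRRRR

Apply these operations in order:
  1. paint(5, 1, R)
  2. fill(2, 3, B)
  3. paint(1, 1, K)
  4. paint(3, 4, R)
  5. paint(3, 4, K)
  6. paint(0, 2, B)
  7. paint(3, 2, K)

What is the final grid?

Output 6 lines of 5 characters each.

Answer: RRBRR
RKBBB
RBBBB
RBKBK
RRRRR
RRRRR

Derivation:
After op 1 paint(5,1,R):
RRRRR
RBBBB
RBBBB
RBBBB
RRRRR
RRRRR
After op 2 fill(2,3,B) [0 cells changed]:
RRRRR
RBBBB
RBBBB
RBBBB
RRRRR
RRRRR
After op 3 paint(1,1,K):
RRRRR
RKBBB
RBBBB
RBBBB
RRRRR
RRRRR
After op 4 paint(3,4,R):
RRRRR
RKBBB
RBBBB
RBBBR
RRRRR
RRRRR
After op 5 paint(3,4,K):
RRRRR
RKBBB
RBBBB
RBBBK
RRRRR
RRRRR
After op 6 paint(0,2,B):
RRBRR
RKBBB
RBBBB
RBBBK
RRRRR
RRRRR
After op 7 paint(3,2,K):
RRBRR
RKBBB
RBBBB
RBKBK
RRRRR
RRRRR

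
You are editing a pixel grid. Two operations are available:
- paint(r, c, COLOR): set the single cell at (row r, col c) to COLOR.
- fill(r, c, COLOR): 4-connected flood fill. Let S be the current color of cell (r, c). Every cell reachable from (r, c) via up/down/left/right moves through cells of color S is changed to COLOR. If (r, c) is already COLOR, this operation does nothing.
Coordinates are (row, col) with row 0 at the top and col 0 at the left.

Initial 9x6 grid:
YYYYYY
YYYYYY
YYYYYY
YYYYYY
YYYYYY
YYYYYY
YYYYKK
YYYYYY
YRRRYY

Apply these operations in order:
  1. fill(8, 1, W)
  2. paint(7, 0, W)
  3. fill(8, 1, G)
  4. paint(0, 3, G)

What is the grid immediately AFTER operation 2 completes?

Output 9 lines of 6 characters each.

After op 1 fill(8,1,W) [3 cells changed]:
YYYYYY
YYYYYY
YYYYYY
YYYYYY
YYYYYY
YYYYYY
YYYYKK
YYYYYY
YWWWYY
After op 2 paint(7,0,W):
YYYYYY
YYYYYY
YYYYYY
YYYYYY
YYYYYY
YYYYYY
YYYYKK
WYYYYY
YWWWYY

Answer: YYYYYY
YYYYYY
YYYYYY
YYYYYY
YYYYYY
YYYYYY
YYYYKK
WYYYYY
YWWWYY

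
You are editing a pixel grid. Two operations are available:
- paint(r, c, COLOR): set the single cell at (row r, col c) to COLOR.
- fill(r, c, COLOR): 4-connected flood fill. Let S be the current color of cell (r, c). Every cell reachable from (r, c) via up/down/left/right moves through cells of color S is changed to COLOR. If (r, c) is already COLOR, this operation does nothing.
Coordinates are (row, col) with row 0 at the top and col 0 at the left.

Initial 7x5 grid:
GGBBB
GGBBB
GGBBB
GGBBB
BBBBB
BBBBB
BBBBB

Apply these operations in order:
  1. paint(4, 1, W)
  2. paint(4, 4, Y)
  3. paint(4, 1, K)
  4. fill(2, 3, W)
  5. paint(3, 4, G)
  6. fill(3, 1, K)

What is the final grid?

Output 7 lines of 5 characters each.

Answer: KKWWW
KKWWW
KKWWW
KKWWG
WKWWY
WWWWW
WWWWW

Derivation:
After op 1 paint(4,1,W):
GGBBB
GGBBB
GGBBB
GGBBB
BWBBB
BBBBB
BBBBB
After op 2 paint(4,4,Y):
GGBBB
GGBBB
GGBBB
GGBBB
BWBBY
BBBBB
BBBBB
After op 3 paint(4,1,K):
GGBBB
GGBBB
GGBBB
GGBBB
BKBBY
BBBBB
BBBBB
After op 4 fill(2,3,W) [25 cells changed]:
GGWWW
GGWWW
GGWWW
GGWWW
WKWWY
WWWWW
WWWWW
After op 5 paint(3,4,G):
GGWWW
GGWWW
GGWWW
GGWWG
WKWWY
WWWWW
WWWWW
After op 6 fill(3,1,K) [8 cells changed]:
KKWWW
KKWWW
KKWWW
KKWWG
WKWWY
WWWWW
WWWWW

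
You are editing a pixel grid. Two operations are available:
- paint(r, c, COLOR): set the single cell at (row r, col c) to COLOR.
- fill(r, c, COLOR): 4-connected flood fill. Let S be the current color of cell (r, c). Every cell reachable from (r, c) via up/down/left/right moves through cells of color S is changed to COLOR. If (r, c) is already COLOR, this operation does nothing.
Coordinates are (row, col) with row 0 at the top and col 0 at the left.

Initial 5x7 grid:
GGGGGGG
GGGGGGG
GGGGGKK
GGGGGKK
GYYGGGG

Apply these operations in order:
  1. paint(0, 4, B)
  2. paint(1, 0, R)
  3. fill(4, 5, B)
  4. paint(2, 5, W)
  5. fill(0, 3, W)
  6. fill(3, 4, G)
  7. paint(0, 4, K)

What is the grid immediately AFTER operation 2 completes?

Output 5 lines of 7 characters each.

After op 1 paint(0,4,B):
GGGGBGG
GGGGGGG
GGGGGKK
GGGGGKK
GYYGGGG
After op 2 paint(1,0,R):
GGGGBGG
RGGGGGG
GGGGGKK
GGGGGKK
GYYGGGG

Answer: GGGGBGG
RGGGGGG
GGGGGKK
GGGGGKK
GYYGGGG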